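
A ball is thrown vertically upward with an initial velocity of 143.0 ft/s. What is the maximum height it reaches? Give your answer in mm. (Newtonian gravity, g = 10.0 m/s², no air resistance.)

v₀ = 143.0 ft/s × 0.3048 = 43.5864 m/s
h_max = v₀² / (2g) = 43.5864² / (2 × 10.0) = 1899.77 / 20.0 = 94.9885 m
h_max = 94.9885 m / 0.001 = 94990 mm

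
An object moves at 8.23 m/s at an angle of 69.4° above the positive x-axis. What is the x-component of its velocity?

vₓ = v cos(θ) = 8.23 × cos(69.4°) = 2.9 m/s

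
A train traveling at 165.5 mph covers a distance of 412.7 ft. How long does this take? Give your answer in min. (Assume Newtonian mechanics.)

d = 412.7 ft × 0.3048 = 125.791 m
v = 165.5 mph × 0.44704 = 73.9851 m/s
t = d / v = 125.791 / 73.9851 = 1.70022 s
t = 1.70022 s / 60.0 = 0.02834 min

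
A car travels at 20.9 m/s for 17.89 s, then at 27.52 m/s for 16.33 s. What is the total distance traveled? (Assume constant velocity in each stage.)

d₁ = v₁t₁ = 20.9 × 17.89 = 373.901 m
d₂ = v₂t₂ = 27.52 × 16.33 = 449.4016 m
d_total = 373.901 + 449.4016 = 823.3 m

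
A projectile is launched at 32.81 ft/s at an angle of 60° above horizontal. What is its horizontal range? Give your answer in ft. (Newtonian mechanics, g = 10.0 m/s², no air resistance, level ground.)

v₀ = 32.81 ft/s × 0.3048 = 10.0005 m/s
R = v₀² × sin(2θ) / g = 10.0005² × sin(2 × 60°) / 10.0 = 100.01 × 0.866025 / 10.0 = 8.66112 m
R = 8.66112 m / 0.3048 = 28.42 ft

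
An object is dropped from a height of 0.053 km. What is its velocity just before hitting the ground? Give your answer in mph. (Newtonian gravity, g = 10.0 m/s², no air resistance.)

h = 0.053 km × 1000.0 = 53.0 m
v = √(2gh) = √(2 × 10.0 × 53.0) = 32.5576 m/s
v = 32.5576 m/s / 0.44704 = 72.83 mph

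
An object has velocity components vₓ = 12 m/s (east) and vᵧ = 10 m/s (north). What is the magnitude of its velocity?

|v| = √(vₓ² + vᵧ²) = √(12² + 10²) = √(244) = 15.62 m/s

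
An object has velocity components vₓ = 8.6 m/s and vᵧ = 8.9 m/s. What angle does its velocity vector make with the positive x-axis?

θ = arctan(vᵧ/vₓ) = arctan(8.9/8.6) = 45.98°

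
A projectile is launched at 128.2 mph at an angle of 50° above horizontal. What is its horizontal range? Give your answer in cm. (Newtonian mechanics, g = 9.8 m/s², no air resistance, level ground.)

v₀ = 128.2 mph × 0.44704 = 57.3105 m/s
R = v₀² × sin(2θ) / g = 57.3105² × sin(2 × 50°) / 9.8 = 3284.49 × 0.984808 / 9.8 = 330.06 m
R = 330.06 m / 0.01 = 33010 cm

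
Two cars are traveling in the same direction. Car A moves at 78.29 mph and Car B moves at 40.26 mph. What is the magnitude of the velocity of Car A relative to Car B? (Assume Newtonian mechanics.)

v_rel = |v_A - v_B| = |78.29 - 40.26| = 38.03 mph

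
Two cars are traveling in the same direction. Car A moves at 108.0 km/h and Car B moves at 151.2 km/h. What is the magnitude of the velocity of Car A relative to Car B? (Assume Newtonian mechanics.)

v_rel = |v_A - v_B| = |108.0 - 151.2| = 43.2 km/h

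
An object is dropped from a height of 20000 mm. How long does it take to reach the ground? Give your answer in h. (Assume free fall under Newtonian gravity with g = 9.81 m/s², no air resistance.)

h = 20000 mm × 0.001 = 20.0 m
t = √(2h/g) = √(2 × 20.0 / 9.81) = 2.01928 s
t = 2.01928 s / 3600.0 = 0.0005609 h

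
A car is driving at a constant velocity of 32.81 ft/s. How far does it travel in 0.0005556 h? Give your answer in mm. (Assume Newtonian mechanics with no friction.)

v = 32.81 ft/s × 0.3048 = 10.0005 m/s
t = 0.0005556 h × 3600.0 = 2.00016 s
d = v × t = 10.0005 × 2.00016 = 20.0026 m
d = 20.0026 m / 0.001 = 20000 mm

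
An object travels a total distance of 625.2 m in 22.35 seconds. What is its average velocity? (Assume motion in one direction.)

v_avg = Δd / Δt = 625.2 / 22.35 = 27.97 m/s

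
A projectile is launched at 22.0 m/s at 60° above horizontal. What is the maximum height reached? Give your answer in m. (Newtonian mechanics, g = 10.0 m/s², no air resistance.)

H = v₀² × sin²(θ) / (2g) = 22.0² × sin(60°)² / (2 × 10.0) = 484.0 × 0.75 / 20.0 = 18.15 m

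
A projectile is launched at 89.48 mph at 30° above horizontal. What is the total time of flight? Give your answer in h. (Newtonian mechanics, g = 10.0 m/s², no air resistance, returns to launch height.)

v₀ = 89.48 mph × 0.44704 = 40.0011 m/s
T = 2 × v₀ × sin(θ) / g = 2 × 40.0011 × sin(30°) / 10.0 = 2 × 40.0011 × 0.5 / 10.0 = 4.00011 s
T = 4.00011 s / 3600.0 = 0.001111 h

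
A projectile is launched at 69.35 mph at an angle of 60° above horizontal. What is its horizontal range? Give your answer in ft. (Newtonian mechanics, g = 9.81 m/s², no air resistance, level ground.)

v₀ = 69.35 mph × 0.44704 = 31.0022 m/s
R = v₀² × sin(2θ) / g = 31.0022² × sin(2 × 60°) / 9.81 = 961.136 × 0.866025 / 9.81 = 84.8489 m
R = 84.8489 m / 0.3048 = 278.4 ft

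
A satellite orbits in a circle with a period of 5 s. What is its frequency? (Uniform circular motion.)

f = 1/T = 1/5 = 0.2 Hz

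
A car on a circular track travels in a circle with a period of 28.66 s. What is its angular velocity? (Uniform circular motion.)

ω = 2π/T = 2π/28.66 = 0.2192 rad/s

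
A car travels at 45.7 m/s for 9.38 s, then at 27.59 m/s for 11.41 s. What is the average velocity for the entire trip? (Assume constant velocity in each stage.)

d₁ = v₁t₁ = 45.7 × 9.38 = 428.666 m
d₂ = v₂t₂ = 27.59 × 11.41 = 314.8019 m
d_total = 743.4679 m, t_total = 20.79 s
v_avg = d_total/t_total = 743.4679/20.79 = 35.76 m/s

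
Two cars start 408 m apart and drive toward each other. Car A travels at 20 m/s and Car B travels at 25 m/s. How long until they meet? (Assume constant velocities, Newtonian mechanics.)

Combined speed: v_combined = 20 + 25 = 45 m/s
Time to meet: t = d/v_combined = 408/45 = 9.07 s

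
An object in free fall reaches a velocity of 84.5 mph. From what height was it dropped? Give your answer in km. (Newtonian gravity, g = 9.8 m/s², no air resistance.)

v = 84.5 mph × 0.44704 = 37.7749 m/s
h = v² / (2g) = 37.7749² / (2 × 9.8) = 72.8032 m
h = 72.8032 m / 1000.0 = 0.0728 km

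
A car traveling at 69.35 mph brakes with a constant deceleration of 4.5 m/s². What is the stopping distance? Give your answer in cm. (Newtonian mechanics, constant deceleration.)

v₀ = 69.35 mph × 0.44704 = 31.0022 m/s
d = v₀² / (2a) = 31.0022² / (2 × 4.5) = 961.136 / 9.0 = 106.793 m
d = 106.793 m / 0.01 = 10680 cm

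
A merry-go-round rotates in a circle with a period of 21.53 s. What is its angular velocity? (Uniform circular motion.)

ω = 2π/T = 2π/21.53 = 0.2918 rad/s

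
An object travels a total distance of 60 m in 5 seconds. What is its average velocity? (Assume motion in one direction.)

v_avg = Δd / Δt = 60 / 5 = 12.0 m/s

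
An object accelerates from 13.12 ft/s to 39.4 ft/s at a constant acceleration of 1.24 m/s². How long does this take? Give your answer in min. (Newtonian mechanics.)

v₀ = 13.12 ft/s × 0.3048 = 3.99898 m/s
v = 39.4 ft/s × 0.3048 = 12.0091 m/s
t = (v - v₀) / a = (12.0091 - 3.99898) / 1.24 = 6.45977 s
t = 6.45977 s / 60.0 = 0.1077 min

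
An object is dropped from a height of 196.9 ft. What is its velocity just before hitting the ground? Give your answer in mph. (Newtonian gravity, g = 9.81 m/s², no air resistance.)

h = 196.9 ft × 0.3048 = 60.0151 m
v = √(2gh) = √(2 × 9.81 × 60.0151) = 34.3147 m/s
v = 34.3147 m/s / 0.44704 = 76.76 mph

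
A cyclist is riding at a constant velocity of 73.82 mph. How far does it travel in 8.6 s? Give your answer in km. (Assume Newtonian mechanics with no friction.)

v = 73.82 mph × 0.44704 = 33.0005 m/s
d = v × t = 33.0005 × 8.6 = 283.804 m
d = 283.804 m / 1000.0 = 0.2838 km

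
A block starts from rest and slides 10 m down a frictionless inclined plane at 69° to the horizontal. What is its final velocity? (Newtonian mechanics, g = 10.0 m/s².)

a = g sin(θ) = 10.0 × sin(69°) = 9.3358 m/s²
v = √(2ad) = √(2 × 9.3358 × 10) = 13.66 m/s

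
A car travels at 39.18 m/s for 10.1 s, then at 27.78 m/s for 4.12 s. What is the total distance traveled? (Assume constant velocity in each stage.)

d₁ = v₁t₁ = 39.18 × 10.1 = 395.718 m
d₂ = v₂t₂ = 27.78 × 4.12 = 114.4536 m
d_total = 395.718 + 114.4536 = 510.17 m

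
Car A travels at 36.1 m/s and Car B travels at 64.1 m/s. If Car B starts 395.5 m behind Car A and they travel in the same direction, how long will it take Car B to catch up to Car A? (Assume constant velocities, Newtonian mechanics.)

Relative speed: v_rel = 64.1 - 36.1 = 28.0 m/s
Time to catch: t = d₀/v_rel = 395.5/28.0 = 14.12 s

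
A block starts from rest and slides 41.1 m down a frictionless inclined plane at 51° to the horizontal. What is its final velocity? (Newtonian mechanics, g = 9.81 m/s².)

a = g sin(θ) = 9.81 × sin(51°) = 7.6238 m/s²
v = √(2ad) = √(2 × 7.6238 × 41.1) = 25.03 m/s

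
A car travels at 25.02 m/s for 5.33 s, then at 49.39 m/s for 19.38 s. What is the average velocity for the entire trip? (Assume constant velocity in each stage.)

d₁ = v₁t₁ = 25.02 × 5.33 = 133.3566 m
d₂ = v₂t₂ = 49.39 × 19.38 = 957.1782 m
d_total = 1090.5348 m, t_total = 24.71 s
v_avg = d_total/t_total = 1090.5348/24.71 = 44.13 m/s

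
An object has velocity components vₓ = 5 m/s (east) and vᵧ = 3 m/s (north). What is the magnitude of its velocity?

|v| = √(vₓ² + vᵧ²) = √(5² + 3²) = √(34) = 5.83 m/s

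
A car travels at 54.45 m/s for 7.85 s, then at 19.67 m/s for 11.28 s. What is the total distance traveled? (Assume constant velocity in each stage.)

d₁ = v₁t₁ = 54.45 × 7.85 = 427.4325 m
d₂ = v₂t₂ = 19.67 × 11.28 = 221.8776 m
d_total = 427.4325 + 221.8776 = 649.31 m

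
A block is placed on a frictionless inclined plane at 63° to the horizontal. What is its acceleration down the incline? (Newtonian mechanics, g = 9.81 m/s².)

a = g sin(θ) = 9.81 × sin(63°) = 9.81 × 0.891 = 8.74 m/s²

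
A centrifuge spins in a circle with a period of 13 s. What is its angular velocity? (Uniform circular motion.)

ω = 2π/T = 2π/13 = 0.4833 rad/s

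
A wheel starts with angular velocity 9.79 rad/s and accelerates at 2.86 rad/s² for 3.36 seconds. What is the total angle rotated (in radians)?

θ = ω₀t + ½αt² = 9.79×3.36 + ½×2.86×3.36² = 49.04 rad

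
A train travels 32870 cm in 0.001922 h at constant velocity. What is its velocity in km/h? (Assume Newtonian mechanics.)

d = 32870 cm × 0.01 = 328.7 m
t = 0.001922 h × 3600.0 = 6.9192 s
v = d / t = 328.7 / 6.9192 = 47.5055 m/s
v = 47.5055 m/s / 0.2777777777777778 = 171.0 km/h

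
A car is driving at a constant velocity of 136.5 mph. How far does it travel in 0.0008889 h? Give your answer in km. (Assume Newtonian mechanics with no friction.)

v = 136.5 mph × 0.44704 = 61.021 m/s
t = 0.0008889 h × 3600.0 = 3.20004 s
d = v × t = 61.021 × 3.20004 = 195.27 m
d = 195.27 m / 1000.0 = 0.1953 km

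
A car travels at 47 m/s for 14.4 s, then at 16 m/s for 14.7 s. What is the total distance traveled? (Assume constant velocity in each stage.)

d₁ = v₁t₁ = 47 × 14.4 = 676.8 m
d₂ = v₂t₂ = 16 × 14.7 = 235.2 m
d_total = 676.8 + 235.2 = 912.0 m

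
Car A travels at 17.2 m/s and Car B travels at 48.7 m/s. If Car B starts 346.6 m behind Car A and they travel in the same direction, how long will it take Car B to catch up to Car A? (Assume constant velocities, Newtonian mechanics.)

Relative speed: v_rel = 48.7 - 17.2 = 31.5 m/s
Time to catch: t = d₀/v_rel = 346.6/31.5 = 11.0 s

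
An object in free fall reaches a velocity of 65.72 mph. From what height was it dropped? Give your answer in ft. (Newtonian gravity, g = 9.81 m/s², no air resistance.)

v = 65.72 mph × 0.44704 = 29.3795 m/s
h = v² / (2g) = 29.3795² / (2 × 9.81) = 43.9936 m
h = 43.9936 m / 0.3048 = 144.3 ft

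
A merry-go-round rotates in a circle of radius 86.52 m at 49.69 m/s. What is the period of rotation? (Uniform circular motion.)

T = 2πr/v = 2π×86.52/49.69 = 10.94 s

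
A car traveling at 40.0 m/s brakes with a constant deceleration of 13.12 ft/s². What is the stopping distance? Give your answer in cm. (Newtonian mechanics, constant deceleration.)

a = 13.12 ft/s² × 0.3048 = 3.99898 m/s²
d = v₀² / (2a) = 40.0² / (2 × 3.99898) = 1600.0 / 7.99796 = 200.051 m
d = 200.051 m / 0.01 = 20010 cm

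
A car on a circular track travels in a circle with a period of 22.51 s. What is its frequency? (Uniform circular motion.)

f = 1/T = 1/22.51 = 0.0444 Hz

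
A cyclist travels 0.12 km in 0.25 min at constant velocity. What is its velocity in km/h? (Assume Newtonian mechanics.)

d = 0.12 km × 1000.0 = 120.0 m
t = 0.25 min × 60.0 = 15.0 s
v = d / t = 120.0 / 15.0 = 8.0 m/s
v = 8.0 m/s / 0.2777777777777778 = 28.8 km/h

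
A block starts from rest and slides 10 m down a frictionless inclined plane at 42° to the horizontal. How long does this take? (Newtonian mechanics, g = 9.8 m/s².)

a = g sin(θ) = 9.8 × sin(42°) = 6.5575 m/s²
t = √(2d/a) = √(2 × 10 / 6.5575) = 1.75 s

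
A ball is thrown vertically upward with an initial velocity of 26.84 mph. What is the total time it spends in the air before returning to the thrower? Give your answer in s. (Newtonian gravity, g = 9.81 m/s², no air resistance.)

v₀ = 26.84 mph × 0.44704 = 11.9986 m/s
t_total = 2 × v₀ / g = 2 × 11.9986 / 9.81 = 2.446 s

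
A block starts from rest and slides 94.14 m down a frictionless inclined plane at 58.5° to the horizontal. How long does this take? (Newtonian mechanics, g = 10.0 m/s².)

a = g sin(θ) = 10.0 × sin(58.5°) = 8.5264 m/s²
t = √(2d/a) = √(2 × 94.14 / 8.5264) = 4.7 s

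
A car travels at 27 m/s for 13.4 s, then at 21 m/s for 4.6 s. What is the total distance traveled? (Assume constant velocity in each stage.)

d₁ = v₁t₁ = 27 × 13.4 = 361.8 m
d₂ = v₂t₂ = 21 × 4.6 = 96.6 m
d_total = 361.8 + 96.6 = 458.4 m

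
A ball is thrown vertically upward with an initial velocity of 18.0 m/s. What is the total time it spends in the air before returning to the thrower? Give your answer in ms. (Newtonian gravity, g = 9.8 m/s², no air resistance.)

t_total = 2 × v₀ / g = 2 × 18.0 / 9.8 = 3.67347 s
t_total = 3.67347 s / 0.001 = 3673 ms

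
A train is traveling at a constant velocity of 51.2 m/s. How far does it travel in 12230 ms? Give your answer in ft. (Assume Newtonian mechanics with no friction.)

t = 12230 ms × 0.001 = 12.23 s
d = v × t = 51.2 × 12.23 = 626.176 m
d = 626.176 m / 0.3048 = 2054 ft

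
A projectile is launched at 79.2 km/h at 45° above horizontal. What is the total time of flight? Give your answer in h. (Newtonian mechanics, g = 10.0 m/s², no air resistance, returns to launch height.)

v₀ = 79.2 km/h × 0.2777777777777778 = 22.0 m/s
T = 2 × v₀ × sin(θ) / g = 2 × 22.0 × sin(45°) / 10.0 = 2 × 22.0 × 0.707107 / 10.0 = 3.11127 s
T = 3.11127 s / 3600.0 = 0.0008642 h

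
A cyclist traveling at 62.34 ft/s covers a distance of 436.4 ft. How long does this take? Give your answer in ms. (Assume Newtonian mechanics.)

d = 436.4 ft × 0.3048 = 133.015 m
v = 62.34 ft/s × 0.3048 = 19.0012 m/s
t = d / v = 133.015 / 19.0012 = 7.00035 s
t = 7.00035 s / 0.001 = 7000 ms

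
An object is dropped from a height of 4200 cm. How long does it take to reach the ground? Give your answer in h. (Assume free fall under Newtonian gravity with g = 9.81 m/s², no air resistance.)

h = 4200 cm × 0.01 = 42.0 m
t = √(2h/g) = √(2 × 42.0 / 9.81) = 2.92621 s
t = 2.92621 s / 3600.0 = 0.0008128 h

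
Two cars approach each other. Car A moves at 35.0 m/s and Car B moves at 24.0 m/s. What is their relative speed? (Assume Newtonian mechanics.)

v_rel = v_A + v_B = 35.0 + 24.0 = 59.0 m/s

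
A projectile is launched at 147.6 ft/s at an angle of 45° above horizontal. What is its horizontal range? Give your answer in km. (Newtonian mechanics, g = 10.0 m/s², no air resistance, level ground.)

v₀ = 147.6 ft/s × 0.3048 = 44.9885 m/s
R = v₀² × sin(2θ) / g = 44.9885² × sin(2 × 45°) / 10.0 = 2023.97 × 1.0 / 10.0 = 202.397 m
R = 202.397 m / 1000.0 = 0.2024 km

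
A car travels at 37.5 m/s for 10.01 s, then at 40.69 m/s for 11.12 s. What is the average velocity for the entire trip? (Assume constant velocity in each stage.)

d₁ = v₁t₁ = 37.5 × 10.01 = 375.375 m
d₂ = v₂t₂ = 40.69 × 11.12 = 452.4728 m
d_total = 827.8478 m, t_total = 21.13 s
v_avg = d_total/t_total = 827.8478/21.13 = 39.18 m/s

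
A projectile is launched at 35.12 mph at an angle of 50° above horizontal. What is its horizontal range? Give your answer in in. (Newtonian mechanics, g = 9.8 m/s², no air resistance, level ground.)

v₀ = 35.12 mph × 0.44704 = 15.7 m/s
R = v₀² × sin(2θ) / g = 15.7² × sin(2 × 50°) / 9.8 = 246.49 × 0.984808 / 9.8 = 24.7699 m
R = 24.7699 m / 0.0254 = 975.2 in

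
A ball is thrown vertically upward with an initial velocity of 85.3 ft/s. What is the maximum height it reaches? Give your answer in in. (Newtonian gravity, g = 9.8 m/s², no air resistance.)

v₀ = 85.3 ft/s × 0.3048 = 25.9994 m/s
h_max = v₀² / (2g) = 25.9994² / (2 × 9.8) = 675.969 / 19.6 = 34.4882 m
h_max = 34.4882 m / 0.0254 = 1358 in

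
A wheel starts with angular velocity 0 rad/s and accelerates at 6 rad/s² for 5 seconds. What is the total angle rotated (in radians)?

θ = ω₀t + ½αt² = 0×5 + ½×6×5² = 75.0 rad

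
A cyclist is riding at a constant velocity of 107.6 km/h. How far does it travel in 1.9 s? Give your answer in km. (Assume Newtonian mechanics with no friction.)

v = 107.6 km/h × 0.2777777777777778 = 29.8889 m/s
d = v × t = 29.8889 × 1.9 = 56.7889 m
d = 56.7889 m / 1000.0 = 0.05679 km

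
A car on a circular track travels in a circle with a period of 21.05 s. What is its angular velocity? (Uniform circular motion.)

ω = 2π/T = 2π/21.05 = 0.2985 rad/s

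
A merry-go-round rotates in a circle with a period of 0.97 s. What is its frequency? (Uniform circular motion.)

f = 1/T = 1/0.97 = 1.0309 Hz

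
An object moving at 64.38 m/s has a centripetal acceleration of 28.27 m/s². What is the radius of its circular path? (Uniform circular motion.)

r = v²/a_c = 64.38²/28.27 = 146.61 m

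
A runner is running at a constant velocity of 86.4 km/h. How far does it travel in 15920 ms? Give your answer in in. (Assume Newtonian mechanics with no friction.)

v = 86.4 km/h × 0.2777777777777778 = 24.0 m/s
t = 15920 ms × 0.001 = 15.92 s
d = v × t = 24.0 × 15.92 = 382.08 m
d = 382.08 m / 0.0254 = 15040 in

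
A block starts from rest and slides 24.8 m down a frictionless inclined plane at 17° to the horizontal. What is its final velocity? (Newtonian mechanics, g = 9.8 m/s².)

a = g sin(θ) = 9.8 × sin(17°) = 2.8652 m/s²
v = √(2ad) = √(2 × 2.8652 × 24.8) = 11.92 m/s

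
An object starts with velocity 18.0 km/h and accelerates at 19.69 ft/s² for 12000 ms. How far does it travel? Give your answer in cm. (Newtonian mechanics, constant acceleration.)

v₀ = 18.0 km/h × 0.2777777777777778 = 5.0 m/s
a = 19.69 ft/s² × 0.3048 = 6.00151 m/s²
t = 12000 ms × 0.001 = 12.0 s
d = v₀ × t + ½ × a × t² = 5.0 × 12.0 + 0.5 × 6.00151 × 12.0² = 492.109 m
d = 492.109 m / 0.01 = 49210 cm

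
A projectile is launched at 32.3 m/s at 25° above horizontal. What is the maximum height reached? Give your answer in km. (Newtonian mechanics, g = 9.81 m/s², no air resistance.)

H = v₀² × sin²(θ) / (2g) = 32.3² × sin(25°)² / (2 × 9.81) = 1043.29 × 0.178606 / 19.62 = 9.49734 m
H = 9.49734 m / 1000.0 = 0.009497 km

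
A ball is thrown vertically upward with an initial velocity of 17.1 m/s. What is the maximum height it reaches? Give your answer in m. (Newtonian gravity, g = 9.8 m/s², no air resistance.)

h_max = v₀² / (2g) = 17.1² / (2 × 9.8) = 292.41 / 19.6 = 14.92 m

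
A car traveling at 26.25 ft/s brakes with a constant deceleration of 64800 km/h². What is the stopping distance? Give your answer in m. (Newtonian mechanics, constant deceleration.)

v₀ = 26.25 ft/s × 0.3048 = 8.001 m/s
a = 64800 km/h² × 7.716049382716049e-05 = 5.0 m/s²
d = v₀² / (2a) = 8.001² / (2 × 5.0) = 64.016 / 10.0 = 6.402 m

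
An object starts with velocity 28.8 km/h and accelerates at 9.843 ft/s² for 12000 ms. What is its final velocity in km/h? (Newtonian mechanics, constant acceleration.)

v₀ = 28.8 km/h × 0.2777777777777778 = 8.0 m/s
a = 9.843 ft/s² × 0.3048 = 3.00015 m/s²
t = 12000 ms × 0.001 = 12.0 s
v = v₀ + a × t = 8.0 + 3.00015 × 12.0 = 44.0018 m/s
v = 44.0018 m/s / 0.2777777777777778 = 158.4 km/h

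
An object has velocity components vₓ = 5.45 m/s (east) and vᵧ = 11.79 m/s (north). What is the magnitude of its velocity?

|v| = √(vₓ² + vᵧ²) = √(5.45² + 11.79²) = √(168.7066) = 12.99 m/s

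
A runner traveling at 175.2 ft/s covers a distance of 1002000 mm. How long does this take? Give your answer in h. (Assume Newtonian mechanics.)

d = 1002000 mm × 0.001 = 1002.0 m
v = 175.2 ft/s × 0.3048 = 53.401 m/s
t = d / v = 1002.0 / 53.401 = 18.7637 s
t = 18.7637 s / 3600.0 = 0.005212 h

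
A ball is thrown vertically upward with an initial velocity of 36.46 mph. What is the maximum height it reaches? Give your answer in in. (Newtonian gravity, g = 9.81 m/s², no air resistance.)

v₀ = 36.46 mph × 0.44704 = 16.2991 m/s
h_max = v₀² / (2g) = 16.2991² / (2 × 9.81) = 265.661 / 19.62 = 13.5403 m
h_max = 13.5403 m / 0.0254 = 533.1 in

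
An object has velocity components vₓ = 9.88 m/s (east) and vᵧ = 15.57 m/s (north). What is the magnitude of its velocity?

|v| = √(vₓ² + vᵧ²) = √(9.88² + 15.57²) = √(340.0393) = 18.44 m/s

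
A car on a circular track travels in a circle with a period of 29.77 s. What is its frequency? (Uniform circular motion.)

f = 1/T = 1/29.77 = 0.0336 Hz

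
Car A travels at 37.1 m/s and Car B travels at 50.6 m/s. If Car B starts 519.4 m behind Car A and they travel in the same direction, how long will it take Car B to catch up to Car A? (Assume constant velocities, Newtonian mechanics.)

Relative speed: v_rel = 50.6 - 37.1 = 13.5 m/s
Time to catch: t = d₀/v_rel = 519.4/13.5 = 38.47 s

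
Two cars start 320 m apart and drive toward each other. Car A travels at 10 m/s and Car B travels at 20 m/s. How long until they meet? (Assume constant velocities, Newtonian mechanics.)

Combined speed: v_combined = 10 + 20 = 30 m/s
Time to meet: t = d/v_combined = 320/30 = 10.67 s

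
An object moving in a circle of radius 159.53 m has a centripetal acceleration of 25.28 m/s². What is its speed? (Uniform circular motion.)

v = √(a_c × r) = √(25.28 × 159.53) = 63.51 m/s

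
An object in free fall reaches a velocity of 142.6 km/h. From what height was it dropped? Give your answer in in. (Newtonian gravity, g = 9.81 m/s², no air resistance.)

v = 142.6 km/h × 0.2777777777777778 = 39.6111 m/s
h = v² / (2g) = 39.6111² / (2 × 9.81) = 79.9714 m
h = 79.9714 m / 0.0254 = 3148 in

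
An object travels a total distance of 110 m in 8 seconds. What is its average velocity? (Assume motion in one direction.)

v_avg = Δd / Δt = 110 / 8 = 13.75 m/s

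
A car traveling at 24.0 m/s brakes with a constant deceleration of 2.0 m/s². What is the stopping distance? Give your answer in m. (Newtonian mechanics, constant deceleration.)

d = v₀² / (2a) = 24.0² / (2 × 2.0) = 576.0 / 4.0 = 144.0 m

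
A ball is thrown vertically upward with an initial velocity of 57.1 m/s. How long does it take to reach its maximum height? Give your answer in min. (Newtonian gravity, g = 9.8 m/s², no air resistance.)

t_up = v₀ / g = 57.1 / 9.8 = 5.82653 s
t_up = 5.82653 s / 60.0 = 0.09711 min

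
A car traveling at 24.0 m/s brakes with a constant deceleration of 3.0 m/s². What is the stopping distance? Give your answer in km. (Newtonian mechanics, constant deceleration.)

d = v₀² / (2a) = 24.0² / (2 × 3.0) = 576.0 / 6.0 = 96.0 m
d = 96.0 m / 1000.0 = 0.096 km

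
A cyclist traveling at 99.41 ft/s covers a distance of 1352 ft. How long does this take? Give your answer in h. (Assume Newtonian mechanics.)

d = 1352 ft × 0.3048 = 412.09 m
v = 99.41 ft/s × 0.3048 = 30.3002 m/s
t = d / v = 412.09 / 30.3002 = 13.6002 s
t = 13.6002 s / 3600.0 = 0.003778 h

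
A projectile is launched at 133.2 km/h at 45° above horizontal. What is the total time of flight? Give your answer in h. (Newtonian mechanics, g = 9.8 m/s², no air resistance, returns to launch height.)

v₀ = 133.2 km/h × 0.2777777777777778 = 37.0 m/s
T = 2 × v₀ × sin(θ) / g = 2 × 37.0 × sin(45°) / 9.8 = 2 × 37.0 × 0.707107 / 9.8 = 5.33938 s
T = 5.33938 s / 3600.0 = 0.001483 h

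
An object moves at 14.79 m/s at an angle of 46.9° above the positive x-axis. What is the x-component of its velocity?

vₓ = v cos(θ) = 14.79 × cos(46.9°) = 10.11 m/s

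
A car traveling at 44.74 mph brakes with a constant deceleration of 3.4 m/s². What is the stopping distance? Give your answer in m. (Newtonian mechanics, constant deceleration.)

v₀ = 44.74 mph × 0.44704 = 20.0006 m/s
d = v₀² / (2a) = 20.0006² / (2 × 3.4) = 400.024 / 6.8 = 58.83 m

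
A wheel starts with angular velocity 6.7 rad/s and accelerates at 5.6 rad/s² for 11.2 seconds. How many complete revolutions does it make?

θ = ω₀t + ½αt² = 6.7×11.2 + ½×5.6×11.2² = 426.272 rad
Total revolutions = θ/(2π) = 426.272/(2π) = 67.84
Complete revolutions = ⌊67.84⌋ = 67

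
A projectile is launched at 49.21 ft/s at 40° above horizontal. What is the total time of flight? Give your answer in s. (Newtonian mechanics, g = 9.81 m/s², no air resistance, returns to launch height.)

v₀ = 49.21 ft/s × 0.3048 = 14.9992 m/s
T = 2 × v₀ × sin(θ) / g = 2 × 14.9992 × sin(40°) / 9.81 = 2 × 14.9992 × 0.642788 / 9.81 = 1.966 s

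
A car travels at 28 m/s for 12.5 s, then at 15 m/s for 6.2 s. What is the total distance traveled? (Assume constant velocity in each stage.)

d₁ = v₁t₁ = 28 × 12.5 = 350.0 m
d₂ = v₂t₂ = 15 × 6.2 = 93.0 m
d_total = 350.0 + 93.0 = 443.0 m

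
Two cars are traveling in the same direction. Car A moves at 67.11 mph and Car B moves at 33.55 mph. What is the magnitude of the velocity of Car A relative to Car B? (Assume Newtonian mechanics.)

v_rel = |v_A - v_B| = |67.11 - 33.55| = 33.56 mph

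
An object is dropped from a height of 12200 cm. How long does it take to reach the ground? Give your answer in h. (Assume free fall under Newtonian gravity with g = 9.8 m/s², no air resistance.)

h = 12200 cm × 0.01 = 122.0 m
t = √(2h/g) = √(2 × 122.0 / 9.8) = 4.98979 s
t = 4.98979 s / 3600.0 = 0.001386 h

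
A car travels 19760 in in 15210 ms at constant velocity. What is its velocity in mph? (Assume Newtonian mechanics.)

d = 19760 in × 0.0254 = 501.904 m
t = 15210 ms × 0.001 = 15.21 s
v = d / t = 501.904 / 15.21 = 32.9983 m/s
v = 32.9983 m/s / 0.44704 = 73.82 mph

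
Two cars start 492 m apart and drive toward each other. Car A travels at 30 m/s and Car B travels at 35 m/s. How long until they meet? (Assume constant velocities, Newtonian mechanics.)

Combined speed: v_combined = 30 + 35 = 65 m/s
Time to meet: t = d/v_combined = 492/65 = 7.57 s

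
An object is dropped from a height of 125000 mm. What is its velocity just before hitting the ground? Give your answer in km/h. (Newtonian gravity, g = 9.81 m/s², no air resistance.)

h = 125000 mm × 0.001 = 125.0 m
v = √(2gh) = √(2 × 9.81 × 125.0) = 49.5227 m/s
v = 49.5227 m/s / 0.2777777777777778 = 178.3 km/h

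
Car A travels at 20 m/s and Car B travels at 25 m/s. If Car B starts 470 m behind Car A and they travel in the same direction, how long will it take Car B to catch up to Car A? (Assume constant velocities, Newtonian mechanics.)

Relative speed: v_rel = 25 - 20 = 5 m/s
Time to catch: t = d₀/v_rel = 470/5 = 94.0 s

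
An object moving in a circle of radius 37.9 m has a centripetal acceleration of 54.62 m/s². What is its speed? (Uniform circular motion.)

v = √(a_c × r) = √(54.62 × 37.9) = 45.5 m/s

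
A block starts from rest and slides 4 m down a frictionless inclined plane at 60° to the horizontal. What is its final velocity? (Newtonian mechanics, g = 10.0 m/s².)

a = g sin(θ) = 10.0 × sin(60°) = 8.6603 m/s²
v = √(2ad) = √(2 × 8.6603 × 4) = 8.32 m/s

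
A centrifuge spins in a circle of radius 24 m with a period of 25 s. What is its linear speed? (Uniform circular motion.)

v = 2πr/T = 2π×24/25 = 6.03 m/s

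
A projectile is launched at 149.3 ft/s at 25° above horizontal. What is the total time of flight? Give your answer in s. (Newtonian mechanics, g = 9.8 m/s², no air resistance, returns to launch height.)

v₀ = 149.3 ft/s × 0.3048 = 45.5066 m/s
T = 2 × v₀ × sin(θ) / g = 2 × 45.5066 × sin(25°) / 9.8 = 2 × 45.5066 × 0.422618 / 9.8 = 3.925 s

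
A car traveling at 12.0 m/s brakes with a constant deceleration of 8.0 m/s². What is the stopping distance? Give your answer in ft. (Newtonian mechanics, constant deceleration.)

d = v₀² / (2a) = 12.0² / (2 × 8.0) = 144.0 / 16.0 = 9.0 m
d = 9.0 m / 0.3048 = 29.53 ft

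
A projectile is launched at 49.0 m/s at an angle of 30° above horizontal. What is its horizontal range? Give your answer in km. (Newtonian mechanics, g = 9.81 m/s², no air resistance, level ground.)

R = v₀² × sin(2θ) / g = 49.0² × sin(2 × 30°) / 9.81 = 2401.0 × 0.866025 / 9.81 = 211.96 m
R = 211.96 m / 1000.0 = 0.212 km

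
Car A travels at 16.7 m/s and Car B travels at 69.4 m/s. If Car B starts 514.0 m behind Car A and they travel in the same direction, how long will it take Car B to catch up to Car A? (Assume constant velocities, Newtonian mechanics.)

Relative speed: v_rel = 69.4 - 16.7 = 52.7 m/s
Time to catch: t = d₀/v_rel = 514.0/52.7 = 9.75 s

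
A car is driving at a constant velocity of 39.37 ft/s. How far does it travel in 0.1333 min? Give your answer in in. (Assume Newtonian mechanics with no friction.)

v = 39.37 ft/s × 0.3048 = 12.0 m/s
t = 0.1333 min × 60.0 = 7.998 s
d = v × t = 12.0 × 7.998 = 95.976 m
d = 95.976 m / 0.0254 = 3779 in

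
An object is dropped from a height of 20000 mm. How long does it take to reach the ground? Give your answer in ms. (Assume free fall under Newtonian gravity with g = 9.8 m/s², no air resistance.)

h = 20000 mm × 0.001 = 20.0 m
t = √(2h/g) = √(2 × 20.0 / 9.8) = 2.02031 s
t = 2.02031 s / 0.001 = 2020 ms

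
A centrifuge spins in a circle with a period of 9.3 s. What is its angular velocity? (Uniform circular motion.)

ω = 2π/T = 2π/9.3 = 0.6756 rad/s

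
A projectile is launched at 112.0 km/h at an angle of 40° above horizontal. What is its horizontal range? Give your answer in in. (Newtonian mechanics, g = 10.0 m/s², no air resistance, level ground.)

v₀ = 112.0 km/h × 0.2777777777777778 = 31.1111 m/s
R = v₀² × sin(2θ) / g = 31.1111² × sin(2 × 40°) / 10.0 = 967.901 × 0.984808 / 10.0 = 95.3197 m
R = 95.3197 m / 0.0254 = 3753 in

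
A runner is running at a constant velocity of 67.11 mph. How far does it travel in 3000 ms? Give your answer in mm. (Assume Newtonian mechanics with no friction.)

v = 67.11 mph × 0.44704 = 30.0009 m/s
t = 3000 ms × 0.001 = 3.0 s
d = v × t = 30.0009 × 3.0 = 90.0027 m
d = 90.0027 m / 0.001 = 90000 mm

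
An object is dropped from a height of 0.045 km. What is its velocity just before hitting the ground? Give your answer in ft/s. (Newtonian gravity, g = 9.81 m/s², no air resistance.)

h = 0.045 km × 1000.0 = 45.0 m
v = √(2gh) = √(2 × 9.81 × 45.0) = 29.7136 m/s
v = 29.7136 m/s / 0.3048 = 97.49 ft/s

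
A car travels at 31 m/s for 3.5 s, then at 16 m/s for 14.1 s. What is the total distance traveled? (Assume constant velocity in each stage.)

d₁ = v₁t₁ = 31 × 3.5 = 108.5 m
d₂ = v₂t₂ = 16 × 14.1 = 225.6 m
d_total = 108.5 + 225.6 = 334.1 m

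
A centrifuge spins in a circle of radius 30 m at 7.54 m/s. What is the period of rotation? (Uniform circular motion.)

T = 2πr/v = 2π×30/7.54 = 25.0 s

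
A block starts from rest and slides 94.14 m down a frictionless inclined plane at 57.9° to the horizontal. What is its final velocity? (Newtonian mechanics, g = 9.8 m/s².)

a = g sin(θ) = 9.8 × sin(57.9°) = 8.3018 m/s²
v = √(2ad) = √(2 × 8.3018 × 94.14) = 39.54 m/s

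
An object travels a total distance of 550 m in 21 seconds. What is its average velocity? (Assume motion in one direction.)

v_avg = Δd / Δt = 550 / 21 = 26.19 m/s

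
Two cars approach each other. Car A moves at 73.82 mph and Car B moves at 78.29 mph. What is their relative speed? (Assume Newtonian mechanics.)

v_rel = v_A + v_B = 73.82 + 78.29 = 152.11 mph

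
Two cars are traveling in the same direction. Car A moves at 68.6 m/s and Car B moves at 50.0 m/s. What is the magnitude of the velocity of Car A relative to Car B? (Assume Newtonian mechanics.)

v_rel = |v_A - v_B| = |68.6 - 50.0| = 18.6 m/s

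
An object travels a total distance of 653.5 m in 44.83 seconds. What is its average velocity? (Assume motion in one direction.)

v_avg = Δd / Δt = 653.5 / 44.83 = 14.58 m/s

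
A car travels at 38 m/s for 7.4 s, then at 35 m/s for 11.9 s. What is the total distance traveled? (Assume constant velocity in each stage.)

d₁ = v₁t₁ = 38 × 7.4 = 281.2 m
d₂ = v₂t₂ = 35 × 11.9 = 416.5 m
d_total = 281.2 + 416.5 = 697.7 m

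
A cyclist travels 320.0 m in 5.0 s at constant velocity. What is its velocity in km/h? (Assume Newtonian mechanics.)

v = d / t = 320.0 / 5.0 = 64.0 m/s
v = 64.0 m/s / 0.2777777777777778 = 230.4 km/h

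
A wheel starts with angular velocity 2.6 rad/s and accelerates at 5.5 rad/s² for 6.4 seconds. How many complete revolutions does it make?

θ = ω₀t + ½αt² = 2.6×6.4 + ½×5.5×6.4² = 129.28 rad
Total revolutions = θ/(2π) = 129.28/(2π) = 20.58
Complete revolutions = ⌊20.58⌋ = 20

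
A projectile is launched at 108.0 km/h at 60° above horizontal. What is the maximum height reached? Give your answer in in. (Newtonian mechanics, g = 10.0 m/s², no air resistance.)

v₀ = 108.0 km/h × 0.2777777777777778 = 30.0 m/s
H = v₀² × sin²(θ) / (2g) = 30.0² × sin(60°)² / (2 × 10.0) = 900.0 × 0.75 / 20.0 = 33.75 m
H = 33.75 m / 0.0254 = 1329 in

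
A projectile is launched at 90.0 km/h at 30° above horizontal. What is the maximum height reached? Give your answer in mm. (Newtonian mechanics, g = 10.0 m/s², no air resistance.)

v₀ = 90.0 km/h × 0.2777777777777778 = 25.0 m/s
H = v₀² × sin²(θ) / (2g) = 25.0² × sin(30°)² / (2 × 10.0) = 625.0 × 0.25 / 20.0 = 7.8125 m
H = 7.8125 m / 0.001 = 7812 mm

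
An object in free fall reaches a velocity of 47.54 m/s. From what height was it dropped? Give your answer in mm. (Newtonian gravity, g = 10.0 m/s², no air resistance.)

h = v² / (2g) = 47.54² / (2 × 10.0) = 113.003 m
h = 113.003 m / 0.001 = 113000 mm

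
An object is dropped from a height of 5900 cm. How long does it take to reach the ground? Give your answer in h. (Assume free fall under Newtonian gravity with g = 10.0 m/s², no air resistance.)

h = 5900 cm × 0.01 = 59.0 m
t = √(2h/g) = √(2 × 59.0 / 10.0) = 3.43511 s
t = 3.43511 s / 3600.0 = 0.0009542 h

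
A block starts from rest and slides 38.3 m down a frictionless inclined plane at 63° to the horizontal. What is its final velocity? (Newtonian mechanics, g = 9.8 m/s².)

a = g sin(θ) = 9.8 × sin(63°) = 8.7319 m/s²
v = √(2ad) = √(2 × 8.7319 × 38.3) = 25.86 m/s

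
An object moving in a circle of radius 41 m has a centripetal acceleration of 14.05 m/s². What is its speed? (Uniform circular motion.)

v = √(a_c × r) = √(14.05 × 41) = 24.0 m/s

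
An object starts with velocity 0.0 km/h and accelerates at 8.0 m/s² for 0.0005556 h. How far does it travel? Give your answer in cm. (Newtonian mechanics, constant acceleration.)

v₀ = 0.0 km/h × 0.2777777777777778 = 0.0 m/s
t = 0.0005556 h × 3600.0 = 2.00016 s
d = v₀ × t + ½ × a × t² = 0.0 × 2.00016 + 0.5 × 8.0 × 2.00016² = 16.0026 m
d = 16.0026 m / 0.01 = 1600 cm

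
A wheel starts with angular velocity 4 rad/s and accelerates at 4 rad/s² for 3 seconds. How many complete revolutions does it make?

θ = ω₀t + ½αt² = 4×3 + ½×4×3² = 30.0 rad
Total revolutions = θ/(2π) = 30.0/(2π) = 4.77
Complete revolutions = ⌊4.77⌋ = 4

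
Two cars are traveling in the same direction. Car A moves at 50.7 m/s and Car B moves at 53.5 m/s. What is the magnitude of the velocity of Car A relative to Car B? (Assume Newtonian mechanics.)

v_rel = |v_A - v_B| = |50.7 - 53.5| = 2.8 m/s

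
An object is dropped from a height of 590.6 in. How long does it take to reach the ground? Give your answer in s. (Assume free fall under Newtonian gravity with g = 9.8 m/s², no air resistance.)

h = 590.6 in × 0.0254 = 15.0012 m
t = √(2h/g) = √(2 × 15.0012 / 9.8) = 1.75 s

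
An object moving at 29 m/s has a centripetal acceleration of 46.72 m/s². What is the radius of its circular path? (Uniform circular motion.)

r = v²/a_c = 29²/46.72 = 18.0 m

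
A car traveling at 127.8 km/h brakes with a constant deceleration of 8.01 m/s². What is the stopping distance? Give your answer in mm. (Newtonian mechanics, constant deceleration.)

v₀ = 127.8 km/h × 0.2777777777777778 = 35.5 m/s
d = v₀² / (2a) = 35.5² / (2 × 8.01) = 1260.25 / 16.02 = 78.6673 m
d = 78.6673 m / 0.001 = 78670 mm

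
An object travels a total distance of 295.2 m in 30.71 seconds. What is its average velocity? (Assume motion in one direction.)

v_avg = Δd / Δt = 295.2 / 30.71 = 9.61 m/s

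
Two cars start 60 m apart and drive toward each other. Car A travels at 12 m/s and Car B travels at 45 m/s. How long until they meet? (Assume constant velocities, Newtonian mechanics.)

Combined speed: v_combined = 12 + 45 = 57 m/s
Time to meet: t = d/v_combined = 60/57 = 1.05 s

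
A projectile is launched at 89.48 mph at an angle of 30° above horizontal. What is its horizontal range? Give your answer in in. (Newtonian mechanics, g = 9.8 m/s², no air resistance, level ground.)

v₀ = 89.48 mph × 0.44704 = 40.0011 m/s
R = v₀² × sin(2θ) / g = 40.0011² × sin(2 × 30°) / 9.8 = 1600.09 × 0.866025 / 9.8 = 141.4 m
R = 141.4 m / 0.0254 = 5567 in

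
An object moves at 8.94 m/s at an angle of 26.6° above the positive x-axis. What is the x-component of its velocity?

vₓ = v cos(θ) = 8.94 × cos(26.6°) = 7.99 m/s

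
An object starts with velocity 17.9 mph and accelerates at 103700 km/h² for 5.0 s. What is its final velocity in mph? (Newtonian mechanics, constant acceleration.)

v₀ = 17.9 mph × 0.44704 = 8.00202 m/s
a = 103700 km/h² × 7.716049382716049e-05 = 8.00154 m/s²
v = v₀ + a × t = 8.00202 + 8.00154 × 5.0 = 48.0097 m/s
v = 48.0097 m/s / 0.44704 = 107.4 mph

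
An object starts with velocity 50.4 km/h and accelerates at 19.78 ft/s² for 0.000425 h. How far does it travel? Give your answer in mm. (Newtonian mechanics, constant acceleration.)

v₀ = 50.4 km/h × 0.2777777777777778 = 14.0 m/s
a = 19.78 ft/s² × 0.3048 = 6.02894 m/s²
t = 0.000425 h × 3600.0 = 1.53 s
d = v₀ × t + ½ × a × t² = 14.0 × 1.53 + 0.5 × 6.02894 × 1.53² = 28.4766 m
d = 28.4766 m / 0.001 = 28480 mm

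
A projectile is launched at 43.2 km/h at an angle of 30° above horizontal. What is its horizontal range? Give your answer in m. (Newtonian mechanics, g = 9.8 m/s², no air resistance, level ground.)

v₀ = 43.2 km/h × 0.2777777777777778 = 12.0 m/s
R = v₀² × sin(2θ) / g = 12.0² × sin(2 × 30°) / 9.8 = 144.0 × 0.866025 / 9.8 = 12.73 m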